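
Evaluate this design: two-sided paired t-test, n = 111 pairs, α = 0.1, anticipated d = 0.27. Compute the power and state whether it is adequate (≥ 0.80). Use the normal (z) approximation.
Power ≈ 0.88; the study is adequately powered (power ≥ 0.80)

Power calculation (paired t-test, normal approximation):
z_β = d · √n - z_{α/2}
z_β = 0.27 · √111 - 1.645
z_β = 0.27 · 10.536 - 1.645
z_β = 1.200

Power = Φ(z_β) = Φ(1.200) ≈ 0.885

Effect size d = 0.27 is small by Cohen's convention (0.2/0.5/0.8).

Threshold: power ≥ 0.80 is conventionally adequate.
Power ≈ 0.88 → the study is adequately powered (power ≥ 0.80).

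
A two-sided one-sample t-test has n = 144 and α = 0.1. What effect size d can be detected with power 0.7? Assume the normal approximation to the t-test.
d ≈ 0.18

Minimum detectable effect (one-sample t-test, normal approximation):
d = (z_{α/2} + z_β) / √n
d = (1.645 + 0.524) / √144
d = 2.169 / 12.000
d ≈ 0.18

By Cohen's convention (0.2 small / 0.5 medium / 0.8 large): very small effect.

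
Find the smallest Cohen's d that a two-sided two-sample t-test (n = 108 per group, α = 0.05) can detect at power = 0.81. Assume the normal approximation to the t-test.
d ≈ 0.39

Minimum detectable effect (two-sample t-test, normal approximation):
d = (z_{α/2} + z_β) / √(n/2)
d = (1.960 + 0.878) / √(108/2)
d = 2.838 / 7.348
d ≈ 0.39

By Cohen's convention (0.2 small / 0.5 medium / 0.8 large): small effect.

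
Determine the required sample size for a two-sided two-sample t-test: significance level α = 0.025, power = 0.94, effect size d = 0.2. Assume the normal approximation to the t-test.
n = 721 per group

Sample size formula (two-sample t-test, normal approximation):
n = 2 · ((z_{α/2} + z_β) / d)²

z_{α/2} = 2.241 (for α = 0.025, two-sided)
z_β = 1.555 (for power = 0.94)
d = 0.2

n = 2 · ((2.241 + 1.555) / 0.2)²
n = 2 · (18.980)²
n ≈ 720.48
Round up to the next whole number: n = 721 per group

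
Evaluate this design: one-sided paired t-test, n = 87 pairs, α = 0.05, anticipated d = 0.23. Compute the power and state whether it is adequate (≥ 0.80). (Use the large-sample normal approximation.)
Power ≈ 0.69; the study is underpowered (power < 0.80)

Power calculation (paired t-test, normal approximation):
z_β = d · √n - z_α
z_β = 0.23 · √87 - 1.645
z_β = 0.23 · 9.327 - 1.645
z_β = 0.500

Power = Φ(z_β) = Φ(0.500) ≈ 0.692

Effect size d = 0.23 is small by Cohen's convention (0.2/0.5/0.8).

Threshold: power ≥ 0.80 is conventionally adequate.
Power ≈ 0.69 → the study is underpowered (power < 0.80).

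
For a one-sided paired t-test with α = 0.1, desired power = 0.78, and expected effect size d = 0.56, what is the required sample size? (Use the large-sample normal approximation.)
n = 14 pairs

Sample size formula (paired t-test, normal approximation):
n = ((z_α + z_β) / d)²

z_α = 1.282 (for α = 0.1, one-sided)
z_β = 0.772 (for power = 0.78)
d = 0.56

n = ((1.282 + 0.772) / 0.56)²
n = (3.668)²
n ≈ 13.45
Round up to the next whole number: n = 14 pairs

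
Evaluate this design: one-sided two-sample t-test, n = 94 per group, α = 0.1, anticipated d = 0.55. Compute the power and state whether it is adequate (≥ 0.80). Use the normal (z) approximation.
Power ≈ 0.99; the study is adequately powered (power ≥ 0.80)

Power calculation (two-sample t-test, normal approximation):
z_β = d · √(n/2) - z_α
z_β = 0.55 · √(94/2) - 1.282
z_β = 0.55 · 6.856 - 1.282
z_β = 2.489

Power = Φ(z_β) = Φ(2.489) ≈ 0.994

Effect size d = 0.55 is medium by Cohen's convention (0.2/0.5/0.8).

Threshold: power ≥ 0.80 is conventionally adequate.
Power ≈ 0.99 → the study is adequately powered (power ≥ 0.80).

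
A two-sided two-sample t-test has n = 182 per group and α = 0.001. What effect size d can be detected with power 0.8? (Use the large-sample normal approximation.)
d ≈ 0.43

Minimum detectable effect (two-sample t-test, normal approximation):
d = (z_{α/2} + z_β) / √(n/2)
d = (3.291 + 0.842) / √(182/2)
d = 4.132 / 9.539
d ≈ 0.43

By Cohen's convention (0.2 small / 0.5 medium / 0.8 large): small effect.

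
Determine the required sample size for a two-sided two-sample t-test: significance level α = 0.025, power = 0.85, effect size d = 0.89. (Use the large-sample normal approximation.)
n = 28 per group

Sample size formula (two-sample t-test, normal approximation):
n = 2 · ((z_{α/2} + z_β) / d)²

z_{α/2} = 2.241 (for α = 0.025, two-sided)
z_β = 1.036 (for power = 0.85)
d = 0.89

n = 2 · ((2.241 + 1.036) / 0.89)²
n = 2 · (3.682)²
n ≈ 27.11
Round up to the next whole number: n = 28 per group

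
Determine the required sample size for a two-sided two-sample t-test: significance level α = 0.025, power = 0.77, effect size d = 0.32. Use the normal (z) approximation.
n = 174 per group

Sample size formula (two-sample t-test, normal approximation):
n = 2 · ((z_{α/2} + z_β) / d)²

z_{α/2} = 2.241 (for α = 0.025, two-sided)
z_β = 0.739 (for power = 0.77)
d = 0.32

n = 2 · ((2.241 + 0.739) / 0.32)²
n = 2 · (9.313)²
n ≈ 173.46
Round up to the next whole number: n = 174 per group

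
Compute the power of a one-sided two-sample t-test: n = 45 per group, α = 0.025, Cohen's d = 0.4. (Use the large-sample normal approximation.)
Power ≈ 0.48

Power calculation (two-sample t-test, normal approximation):
z_β = d · √(n/2) - z_α
z_β = 0.4 · √(45/2) - 1.960
z_β = 0.4 · 4.743 - 1.960
z_β = -0.063

Power = Φ(z_β) = Φ(-0.063) ≈ 0.475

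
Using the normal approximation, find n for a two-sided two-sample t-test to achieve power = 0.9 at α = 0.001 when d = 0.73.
n = 79 per group

Sample size formula (two-sample t-test, normal approximation):
n = 2 · ((z_{α/2} + z_β) / d)²

z_{α/2} = 3.291 (for α = 0.001, two-sided)
z_β = 1.282 (for power = 0.9)
d = 0.73

n = 2 · ((3.291 + 1.282) / 0.73)²
n = 2 · (6.264)²
n ≈ 78.48
Round up to the next whole number: n = 79 per group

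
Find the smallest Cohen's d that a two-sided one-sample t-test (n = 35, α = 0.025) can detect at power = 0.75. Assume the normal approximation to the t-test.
d ≈ 0.49

Minimum detectable effect (one-sample t-test, normal approximation):
d = (z_{α/2} + z_β) / √n
d = (2.241 + 0.674) / √35
d = 2.916 / 5.916
d ≈ 0.49

By Cohen's convention (0.2 small / 0.5 medium / 0.8 large): small effect.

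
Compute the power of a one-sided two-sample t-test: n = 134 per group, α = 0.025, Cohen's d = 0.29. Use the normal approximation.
Power ≈ 0.66

Power calculation (two-sample t-test, normal approximation):
z_β = d · √(n/2) - z_α
z_β = 0.29 · √(134/2) - 1.960
z_β = 0.29 · 8.185 - 1.960
z_β = 0.414

Power = Φ(z_β) = Φ(0.414) ≈ 0.660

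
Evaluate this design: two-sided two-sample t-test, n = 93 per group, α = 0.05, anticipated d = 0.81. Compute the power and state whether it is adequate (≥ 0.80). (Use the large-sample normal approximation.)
Power ≈ 1.00; the study is adequately powered (power ≥ 0.80)

Power calculation (two-sample t-test, normal approximation):
z_β = d · √(n/2) - z_{α/2}
z_β = 0.81 · √(93/2) - 1.960
z_β = 0.81 · 6.819 - 1.960
z_β = 3.563

Power = Φ(z_β) = Φ(3.563) ≈ 1.000

Effect size d = 0.81 is large by Cohen's convention (0.2/0.5/0.8).

Threshold: power ≥ 0.80 is conventionally adequate.
Power ≈ 1.00 → the study is adequately powered (power ≥ 0.80).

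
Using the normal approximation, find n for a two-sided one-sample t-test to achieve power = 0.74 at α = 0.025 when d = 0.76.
n = 15

Sample size formula (one-sample t-test, normal approximation):
n = ((z_{α/2} + z_β) / d)²

z_{α/2} = 2.241 (for α = 0.025, two-sided)
z_β = 0.643 (for power = 0.74)
d = 0.76

n = ((2.241 + 0.643) / 0.76)²
n = (3.795)²
n ≈ 14.40
Round up to the next whole number: n = 15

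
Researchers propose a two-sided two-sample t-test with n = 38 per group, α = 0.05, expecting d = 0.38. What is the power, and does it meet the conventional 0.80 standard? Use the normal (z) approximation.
Power ≈ 0.38; the study is underpowered (power < 0.80)

Power calculation (two-sample t-test, normal approximation):
z_β = d · √(n/2) - z_{α/2}
z_β = 0.38 · √(38/2) - 1.960
z_β = 0.38 · 4.359 - 1.960
z_β = -0.304

Power = Φ(z_β) = Φ(-0.304) ≈ 0.381

Effect size d = 0.38 is small by Cohen's convention (0.2/0.5/0.8).

Threshold: power ≥ 0.80 is conventionally adequate.
Power ≈ 0.38 → the study is underpowered (power < 0.80).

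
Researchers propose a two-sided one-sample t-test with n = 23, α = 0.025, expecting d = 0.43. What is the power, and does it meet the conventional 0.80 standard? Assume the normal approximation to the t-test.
Power ≈ 0.43; the study is underpowered (power < 0.80)

Power calculation (one-sample t-test, normal approximation):
z_β = d · √n - z_{α/2}
z_β = 0.43 · √23 - 2.241
z_β = 0.43 · 4.796 - 2.241
z_β = -0.179

Power = Φ(z_β) = Φ(-0.179) ≈ 0.429

Effect size d = 0.43 is small by Cohen's convention (0.2/0.5/0.8).

Threshold: power ≥ 0.80 is conventionally adequate.
Power ≈ 0.43 → the study is underpowered (power < 0.80).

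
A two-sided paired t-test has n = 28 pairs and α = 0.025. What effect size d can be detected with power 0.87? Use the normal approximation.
d ≈ 0.64

Minimum detectable effect (paired t-test, normal approximation):
d = (z_{α/2} + z_β) / √n
d = (2.241 + 1.126) / √28
d = 3.368 / 5.292
d ≈ 0.64

By Cohen's convention (0.2 small / 0.5 medium / 0.8 large): medium effect.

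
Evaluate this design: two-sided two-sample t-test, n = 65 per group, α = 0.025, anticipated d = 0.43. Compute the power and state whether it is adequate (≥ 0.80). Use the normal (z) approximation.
Power ≈ 0.58; the study is underpowered (power < 0.80)

Power calculation (two-sample t-test, normal approximation):
z_β = d · √(n/2) - z_{α/2}
z_β = 0.43 · √(65/2) - 2.241
z_β = 0.43 · 5.701 - 2.241
z_β = 0.210

Power = Φ(z_β) = Φ(0.210) ≈ 0.583

Effect size d = 0.43 is small by Cohen's convention (0.2/0.5/0.8).

Threshold: power ≥ 0.80 is conventionally adequate.
Power ≈ 0.58 → the study is underpowered (power < 0.80).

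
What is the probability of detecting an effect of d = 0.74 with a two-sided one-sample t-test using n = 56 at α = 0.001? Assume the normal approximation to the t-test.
Power ≈ 0.99

Power calculation (one-sample t-test, normal approximation):
z_β = d · √n - z_{α/2}
z_β = 0.74 · √56 - 3.291
z_β = 0.74 · 7.483 - 3.291
z_β = 2.247

Power = Φ(z_β) = Φ(2.247) ≈ 0.988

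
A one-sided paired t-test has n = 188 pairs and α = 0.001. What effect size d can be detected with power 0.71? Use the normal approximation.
d ≈ 0.27

Minimum detectable effect (paired t-test, normal approximation):
d = (z_α + z_β) / √n
d = (3.090 + 0.553) / √188
d = 3.644 / 13.711
d ≈ 0.27

By Cohen's convention (0.2 small / 0.5 medium / 0.8 large): small effect.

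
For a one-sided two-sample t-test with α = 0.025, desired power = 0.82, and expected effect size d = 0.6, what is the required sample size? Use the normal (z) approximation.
n = 46 per group

Sample size formula (two-sample t-test, normal approximation):
n = 2 · ((z_α + z_β) / d)²

z_α = 1.960 (for α = 0.025, one-sided)
z_β = 0.915 (for power = 0.82)
d = 0.6

n = 2 · ((1.960 + 0.915) / 0.6)²
n = 2 · (4.792)²
n ≈ 45.93
Round up to the next whole number: n = 46 per group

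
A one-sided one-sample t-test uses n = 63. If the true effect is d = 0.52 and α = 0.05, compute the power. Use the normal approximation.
Power ≈ 0.99

Power calculation (one-sample t-test, normal approximation):
z_β = d · √n - z_α
z_β = 0.52 · √63 - 1.645
z_β = 0.52 · 7.937 - 1.645
z_β = 2.483

Power = Φ(z_β) = Φ(2.483) ≈ 0.993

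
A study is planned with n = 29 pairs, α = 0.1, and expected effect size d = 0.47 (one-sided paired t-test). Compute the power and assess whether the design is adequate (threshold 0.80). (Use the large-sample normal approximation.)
Power ≈ 0.89; the study is adequately powered (power ≥ 0.80)

Power calculation (paired t-test, normal approximation):
z_β = d · √n - z_α
z_β = 0.47 · √29 - 1.282
z_β = 0.47 · 5.385 - 1.282
z_β = 1.249

Power = Φ(z_β) = Φ(1.249) ≈ 0.894

Effect size d = 0.47 is small by Cohen's convention (0.2/0.5/0.8).

Threshold: power ≥ 0.80 is conventionally adequate.
Power ≈ 0.89 → the study is adequately powered (power ≥ 0.80).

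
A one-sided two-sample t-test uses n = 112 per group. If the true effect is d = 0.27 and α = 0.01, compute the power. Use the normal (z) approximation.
Power ≈ 0.38

Power calculation (two-sample t-test, normal approximation):
z_β = d · √(n/2) - z_α
z_β = 0.27 · √(112/2) - 2.326
z_β = 0.27 · 7.483 - 2.326
z_β = -0.306

Power = Φ(z_β) = Φ(-0.306) ≈ 0.380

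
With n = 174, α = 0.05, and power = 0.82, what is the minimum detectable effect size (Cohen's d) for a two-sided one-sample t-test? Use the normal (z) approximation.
d ≈ 0.22

Minimum detectable effect (one-sample t-test, normal approximation):
d = (z_{α/2} + z_β) / √n
d = (1.960 + 0.915) / √174
d = 2.875 / 13.191
d ≈ 0.22

By Cohen's convention (0.2 small / 0.5 medium / 0.8 large): small effect.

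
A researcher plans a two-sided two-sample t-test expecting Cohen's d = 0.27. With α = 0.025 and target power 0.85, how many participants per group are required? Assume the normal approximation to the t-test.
n = 295 per group

Sample size formula (two-sample t-test, normal approximation):
n = 2 · ((z_{α/2} + z_β) / d)²

z_{α/2} = 2.241 (for α = 0.025, two-sided)
z_β = 1.036 (for power = 0.85)
d = 0.27

n = 2 · ((2.241 + 1.036) / 0.27)²
n = 2 · (12.137)²
n ≈ 294.61
Round up to the next whole number: n = 295 per group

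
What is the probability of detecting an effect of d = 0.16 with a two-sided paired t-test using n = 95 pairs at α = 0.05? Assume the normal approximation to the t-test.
Power ≈ 0.34

Power calculation (paired t-test, normal approximation):
z_β = d · √n - z_{α/2}
z_β = 0.16 · √95 - 1.960
z_β = 0.16 · 9.747 - 1.960
z_β = -0.400

Power = Φ(z_β) = Φ(-0.400) ≈ 0.344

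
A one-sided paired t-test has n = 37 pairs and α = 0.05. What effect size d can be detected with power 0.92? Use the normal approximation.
d ≈ 0.50

Minimum detectable effect (paired t-test, normal approximation):
d = (z_α + z_β) / √n
d = (1.645 + 1.405) / √37
d = 3.050 / 6.083
d ≈ 0.50

By Cohen's convention (0.2 small / 0.5 medium / 0.8 large): medium effect.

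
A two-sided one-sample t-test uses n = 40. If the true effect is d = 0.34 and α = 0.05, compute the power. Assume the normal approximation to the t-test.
Power ≈ 0.58

Power calculation (one-sample t-test, normal approximation):
z_β = d · √n - z_{α/2}
z_β = 0.34 · √40 - 1.960
z_β = 0.34 · 6.325 - 1.960
z_β = 0.190

Power = Φ(z_β) = Φ(0.190) ≈ 0.575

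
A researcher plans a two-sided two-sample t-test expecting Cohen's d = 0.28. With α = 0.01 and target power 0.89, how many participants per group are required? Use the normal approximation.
n = 369 per group

Sample size formula (two-sample t-test, normal approximation):
n = 2 · ((z_{α/2} + z_β) / d)²

z_{α/2} = 2.576 (for α = 0.01, two-sided)
z_β = 1.227 (for power = 0.89)
d = 0.28

n = 2 · ((2.576 + 1.227) / 0.28)²
n = 2 · (13.582)²
n ≈ 368.94
Round up to the next whole number: n = 369 per group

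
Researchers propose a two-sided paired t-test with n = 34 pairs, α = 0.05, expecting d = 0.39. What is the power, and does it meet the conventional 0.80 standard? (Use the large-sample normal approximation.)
Power ≈ 0.62; the study is underpowered (power < 0.80)

Power calculation (paired t-test, normal approximation):
z_β = d · √n - z_{α/2}
z_β = 0.39 · √34 - 1.960
z_β = 0.39 · 5.831 - 1.960
z_β = 0.314

Power = Φ(z_β) = Φ(0.314) ≈ 0.623

Effect size d = 0.39 is small by Cohen's convention (0.2/0.5/0.8).

Threshold: power ≥ 0.80 is conventionally adequate.
Power ≈ 0.62 → the study is underpowered (power < 0.80).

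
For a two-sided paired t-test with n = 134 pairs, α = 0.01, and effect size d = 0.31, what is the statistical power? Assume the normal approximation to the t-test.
Power ≈ 0.84

Power calculation (paired t-test, normal approximation):
z_β = d · √n - z_{α/2}
z_β = 0.31 · √134 - 2.576
z_β = 0.31 · 11.576 - 2.576
z_β = 1.013

Power = Φ(z_β) = Φ(1.013) ≈ 0.844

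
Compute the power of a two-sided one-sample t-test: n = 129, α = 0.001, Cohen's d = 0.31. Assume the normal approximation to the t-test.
Power ≈ 0.59

Power calculation (one-sample t-test, normal approximation):
z_β = d · √n - z_{α/2}
z_β = 0.31 · √129 - 3.291
z_β = 0.31 · 11.358 - 3.291
z_β = 0.230

Power = Φ(z_β) = Φ(0.230) ≈ 0.591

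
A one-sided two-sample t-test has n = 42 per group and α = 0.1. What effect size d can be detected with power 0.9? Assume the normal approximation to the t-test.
d ≈ 0.56

Minimum detectable effect (two-sample t-test, normal approximation):
d = (z_α + z_β) / √(n/2)
d = (1.282 + 1.282) / √(42/2)
d = 2.563 / 4.583
d ≈ 0.56

By Cohen's convention (0.2 small / 0.5 medium / 0.8 large): medium effect.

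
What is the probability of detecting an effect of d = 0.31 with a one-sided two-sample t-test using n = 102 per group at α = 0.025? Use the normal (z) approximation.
Power ≈ 0.60

Power calculation (two-sample t-test, normal approximation):
z_β = d · √(n/2) - z_α
z_β = 0.31 · √(102/2) - 1.960
z_β = 0.31 · 7.141 - 1.960
z_β = 0.254

Power = Φ(z_β) = Φ(0.254) ≈ 0.600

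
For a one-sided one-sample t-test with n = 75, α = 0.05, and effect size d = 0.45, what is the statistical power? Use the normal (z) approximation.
Power ≈ 0.99

Power calculation (one-sample t-test, normal approximation):
z_β = d · √n - z_α
z_β = 0.45 · √75 - 1.645
z_β = 0.45 · 8.660 - 1.645
z_β = 2.252

Power = Φ(z_β) = Φ(2.252) ≈ 0.988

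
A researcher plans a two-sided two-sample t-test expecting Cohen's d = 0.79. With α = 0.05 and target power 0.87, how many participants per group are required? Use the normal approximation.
n = 31 per group

Sample size formula (two-sample t-test, normal approximation):
n = 2 · ((z_{α/2} + z_β) / d)²

z_{α/2} = 1.960 (for α = 0.05, two-sided)
z_β = 1.126 (for power = 0.87)
d = 0.79

n = 2 · ((1.960 + 1.126) / 0.79)²
n = 2 · (3.906)²
n ≈ 30.51
Round up to the next whole number: n = 31 per group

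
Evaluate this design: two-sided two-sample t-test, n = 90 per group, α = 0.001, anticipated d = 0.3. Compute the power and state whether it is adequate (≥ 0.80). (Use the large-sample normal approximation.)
Power ≈ 0.10; the study is underpowered (power < 0.80)

Power calculation (two-sample t-test, normal approximation):
z_β = d · √(n/2) - z_{α/2}
z_β = 0.3 · √(90/2) - 3.291
z_β = 0.3 · 6.708 - 3.291
z_β = -1.278

Power = Φ(z_β) = Φ(-1.278) ≈ 0.101

Effect size d = 0.3 is small by Cohen's convention (0.2/0.5/0.8).

Threshold: power ≥ 0.80 is conventionally adequate.
Power ≈ 0.10 → the study is underpowered (power < 0.80).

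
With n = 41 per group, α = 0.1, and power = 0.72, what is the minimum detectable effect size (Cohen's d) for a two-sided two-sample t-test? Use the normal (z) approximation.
d ≈ 0.49

Minimum detectable effect (two-sample t-test, normal approximation):
d = (z_{α/2} + z_β) / √(n/2)
d = (1.645 + 0.583) / √(41/2)
d = 2.228 / 4.528
d ≈ 0.49

By Cohen's convention (0.2 small / 0.5 medium / 0.8 large): small effect.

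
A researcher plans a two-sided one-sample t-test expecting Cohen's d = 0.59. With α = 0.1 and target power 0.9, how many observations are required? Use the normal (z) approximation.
n = 25

Sample size formula (one-sample t-test, normal approximation):
n = ((z_{α/2} + z_β) / d)²

z_{α/2} = 1.645 (for α = 0.1, two-sided)
z_β = 1.282 (for power = 0.9)
d = 0.59

n = ((1.645 + 1.282) / 0.59)²
n = (4.961)²
n ≈ 24.61
Round up to the next whole number: n = 25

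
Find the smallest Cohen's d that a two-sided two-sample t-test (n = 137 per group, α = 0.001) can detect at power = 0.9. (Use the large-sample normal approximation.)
d ≈ 0.55

Minimum detectable effect (two-sample t-test, normal approximation):
d = (z_{α/2} + z_β) / √(n/2)
d = (3.291 + 1.282) / √(137/2)
d = 4.572 / 8.276
d ≈ 0.55

By Cohen's convention (0.2 small / 0.5 medium / 0.8 large): medium effect.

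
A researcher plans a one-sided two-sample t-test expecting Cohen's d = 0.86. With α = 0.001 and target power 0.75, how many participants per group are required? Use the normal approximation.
n = 39 per group

Sample size formula (two-sample t-test, normal approximation):
n = 2 · ((z_α + z_β) / d)²

z_α = 3.090 (for α = 0.001, one-sided)
z_β = 0.674 (for power = 0.75)
d = 0.86

n = 2 · ((3.090 + 0.674) / 0.86)²
n = 2 · (4.377)²
n ≈ 38.32
Round up to the next whole number: n = 39 per group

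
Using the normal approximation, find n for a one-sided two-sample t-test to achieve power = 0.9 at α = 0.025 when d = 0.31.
n = 219 per group

Sample size formula (two-sample t-test, normal approximation):
n = 2 · ((z_α + z_β) / d)²

z_α = 1.960 (for α = 0.025, one-sided)
z_β = 1.282 (for power = 0.9)
d = 0.31

n = 2 · ((1.960 + 1.282) / 0.31)²
n = 2 · (10.458)²
n ≈ 218.74
Round up to the next whole number: n = 219 per group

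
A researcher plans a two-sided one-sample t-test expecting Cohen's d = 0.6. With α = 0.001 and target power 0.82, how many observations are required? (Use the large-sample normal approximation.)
n = 50

Sample size formula (one-sample t-test, normal approximation):
n = ((z_{α/2} + z_β) / d)²

z_{α/2} = 3.291 (for α = 0.001, two-sided)
z_β = 0.915 (for power = 0.82)
d = 0.6

n = ((3.291 + 0.915) / 0.6)²
n = (7.010)²
n ≈ 49.14
Round up to the next whole number: n = 50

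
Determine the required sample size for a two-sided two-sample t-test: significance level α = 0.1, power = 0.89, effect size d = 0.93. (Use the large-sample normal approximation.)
n = 20 per group

Sample size formula (two-sample t-test, normal approximation):
n = 2 · ((z_{α/2} + z_β) / d)²

z_{α/2} = 1.645 (for α = 0.1, two-sided)
z_β = 1.227 (for power = 0.89)
d = 0.93

n = 2 · ((1.645 + 1.227) / 0.93)²
n = 2 · (3.088)²
n ≈ 19.07
Round up to the next whole number: n = 20 per group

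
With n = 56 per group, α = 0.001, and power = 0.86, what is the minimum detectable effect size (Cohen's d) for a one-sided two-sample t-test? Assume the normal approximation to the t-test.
d ≈ 0.79

Minimum detectable effect (two-sample t-test, normal approximation):
d = (z_α + z_β) / √(n/2)
d = (3.090 + 1.080) / √(56/2)
d = 4.171 / 5.292
d ≈ 0.79

By Cohen's convention (0.2 small / 0.5 medium / 0.8 large): medium effect.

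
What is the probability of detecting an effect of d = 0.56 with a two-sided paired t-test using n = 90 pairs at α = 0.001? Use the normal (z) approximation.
Power ≈ 0.98

Power calculation (paired t-test, normal approximation):
z_β = d · √n - z_{α/2}
z_β = 0.56 · √90 - 3.291
z_β = 0.56 · 9.487 - 3.291
z_β = 2.022

Power = Φ(z_β) = Φ(2.022) ≈ 0.978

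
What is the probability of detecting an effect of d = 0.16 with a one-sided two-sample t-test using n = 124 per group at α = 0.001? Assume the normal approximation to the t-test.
Power ≈ 0.03

Power calculation (two-sample t-test, normal approximation):
z_β = d · √(n/2) - z_α
z_β = 0.16 · √(124/2) - 3.090
z_β = 0.16 · 7.874 - 3.090
z_β = -1.830

Power = Φ(z_β) = Φ(-1.830) ≈ 0.034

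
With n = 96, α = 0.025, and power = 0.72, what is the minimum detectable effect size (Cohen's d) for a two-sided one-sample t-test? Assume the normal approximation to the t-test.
d ≈ 0.29

Minimum detectable effect (one-sample t-test, normal approximation):
d = (z_{α/2} + z_β) / √n
d = (2.241 + 0.583) / √96
d = 2.824 / 9.798
d ≈ 0.29

By Cohen's convention (0.2 small / 0.5 medium / 0.8 large): small effect.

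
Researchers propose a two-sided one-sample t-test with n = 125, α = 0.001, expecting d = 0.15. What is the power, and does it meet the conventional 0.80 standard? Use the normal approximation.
Power ≈ 0.05; the study is underpowered (power < 0.80)

Power calculation (one-sample t-test, normal approximation):
z_β = d · √n - z_{α/2}
z_β = 0.15 · √125 - 3.291
z_β = 0.15 · 11.180 - 3.291
z_β = -1.613

Power = Φ(z_β) = Φ(-1.613) ≈ 0.053

Effect size d = 0.15 is very small by Cohen's convention (0.2/0.5/0.8).

Threshold: power ≥ 0.80 is conventionally adequate.
Power ≈ 0.05 → the study is underpowered (power < 0.80).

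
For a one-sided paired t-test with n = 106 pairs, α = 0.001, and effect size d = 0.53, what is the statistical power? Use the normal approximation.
Power ≈ 0.99

Power calculation (paired t-test, normal approximation):
z_β = d · √n - z_α
z_β = 0.53 · √106 - 3.090
z_β = 0.53 · 10.296 - 3.090
z_β = 2.366

Power = Φ(z_β) = Φ(2.366) ≈ 0.991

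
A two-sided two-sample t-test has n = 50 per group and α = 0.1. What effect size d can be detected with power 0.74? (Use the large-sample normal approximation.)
d ≈ 0.46

Minimum detectable effect (two-sample t-test, normal approximation):
d = (z_{α/2} + z_β) / √(n/2)
d = (1.645 + 0.643) / √(50/2)
d = 2.288 / 5.000
d ≈ 0.46

By Cohen's convention (0.2 small / 0.5 medium / 0.8 large): small effect.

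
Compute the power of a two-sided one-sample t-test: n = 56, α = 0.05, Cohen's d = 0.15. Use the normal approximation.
Power ≈ 0.20

Power calculation (one-sample t-test, normal approximation):
z_β = d · √n - z_{α/2}
z_β = 0.15 · √56 - 1.960
z_β = 0.15 · 7.483 - 1.960
z_β = -0.837

Power = Φ(z_β) = Φ(-0.837) ≈ 0.201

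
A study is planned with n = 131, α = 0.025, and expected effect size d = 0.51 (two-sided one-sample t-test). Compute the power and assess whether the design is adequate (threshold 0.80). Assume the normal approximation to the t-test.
Power ≈ 1.00; the study is adequately powered (power ≥ 0.80)

Power calculation (one-sample t-test, normal approximation):
z_β = d · √n - z_{α/2}
z_β = 0.51 · √131 - 2.241
z_β = 0.51 · 11.446 - 2.241
z_β = 3.596

Power = Φ(z_β) = Φ(3.596) ≈ 1.000

Effect size d = 0.51 is medium by Cohen's convention (0.2/0.5/0.8).

Threshold: power ≥ 0.80 is conventionally adequate.
Power ≈ 1.00 → the study is adequately powered (power ≥ 0.80).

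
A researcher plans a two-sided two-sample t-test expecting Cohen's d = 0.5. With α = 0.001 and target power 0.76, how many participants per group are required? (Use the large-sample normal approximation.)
n = 128 per group

Sample size formula (two-sample t-test, normal approximation):
n = 2 · ((z_{α/2} + z_β) / d)²

z_{α/2} = 3.291 (for α = 0.001, two-sided)
z_β = 0.706 (for power = 0.76)
d = 0.5

n = 2 · ((3.291 + 0.706) / 0.5)²
n = 2 · (7.994)²
n ≈ 127.81
Round up to the next whole number: n = 128 per group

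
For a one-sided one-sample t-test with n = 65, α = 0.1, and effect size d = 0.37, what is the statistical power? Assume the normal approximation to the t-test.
Power ≈ 0.96

Power calculation (one-sample t-test, normal approximation):
z_β = d · √n - z_α
z_β = 0.37 · √65 - 1.282
z_β = 0.37 · 8.062 - 1.282
z_β = 1.701

Power = Φ(z_β) = Φ(1.701) ≈ 0.956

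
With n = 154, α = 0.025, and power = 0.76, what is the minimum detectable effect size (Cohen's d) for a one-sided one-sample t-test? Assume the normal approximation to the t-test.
d ≈ 0.21

Minimum detectable effect (one-sample t-test, normal approximation):
d = (z_α + z_β) / √n
d = (1.960 + 0.706) / √154
d = 2.666 / 12.410
d ≈ 0.21

By Cohen's convention (0.2 small / 0.5 medium / 0.8 large): small effect.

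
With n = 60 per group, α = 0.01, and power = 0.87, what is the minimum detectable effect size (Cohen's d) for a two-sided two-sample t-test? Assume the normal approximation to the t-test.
d ≈ 0.68

Minimum detectable effect (two-sample t-test, normal approximation):
d = (z_{α/2} + z_β) / √(n/2)
d = (2.576 + 1.126) / √(60/2)
d = 3.702 / 5.477
d ≈ 0.68

By Cohen's convention (0.2 small / 0.5 medium / 0.8 large): medium effect.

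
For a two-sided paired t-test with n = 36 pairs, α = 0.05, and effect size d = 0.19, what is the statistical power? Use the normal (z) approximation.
Power ≈ 0.21

Power calculation (paired t-test, normal approximation):
z_β = d · √n - z_{α/2}
z_β = 0.19 · √36 - 1.960
z_β = 0.19 · 6.000 - 1.960
z_β = -0.820

Power = Φ(z_β) = Φ(-0.820) ≈ 0.206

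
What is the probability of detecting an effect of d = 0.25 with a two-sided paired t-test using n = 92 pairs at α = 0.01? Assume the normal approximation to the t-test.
Power ≈ 0.43

Power calculation (paired t-test, normal approximation):
z_β = d · √n - z_{α/2}
z_β = 0.25 · √92 - 2.576
z_β = 0.25 · 9.592 - 2.576
z_β = -0.178

Power = Φ(z_β) = Φ(-0.178) ≈ 0.429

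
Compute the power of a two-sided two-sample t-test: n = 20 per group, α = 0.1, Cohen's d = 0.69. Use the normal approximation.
Power ≈ 0.70

Power calculation (two-sample t-test, normal approximation):
z_β = d · √(n/2) - z_{α/2}
z_β = 0.69 · √(20/2) - 1.645
z_β = 0.69 · 3.162 - 1.645
z_β = 0.537

Power = Φ(z_β) = Φ(0.537) ≈ 0.704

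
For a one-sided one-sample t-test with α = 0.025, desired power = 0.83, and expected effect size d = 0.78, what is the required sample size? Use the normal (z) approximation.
n = 14

Sample size formula (one-sample t-test, normal approximation):
n = ((z_α + z_β) / d)²

z_α = 1.960 (for α = 0.025, one-sided)
z_β = 0.954 (for power = 0.83)
d = 0.78

n = ((1.960 + 0.954) / 0.78)²
n = (3.736)²
n ≈ 13.96
Round up to the next whole number: n = 14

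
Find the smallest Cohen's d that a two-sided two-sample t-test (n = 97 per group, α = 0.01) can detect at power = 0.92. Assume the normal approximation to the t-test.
d ≈ 0.57

Minimum detectable effect (two-sample t-test, normal approximation):
d = (z_{α/2} + z_β) / √(n/2)
d = (2.576 + 1.405) / √(97/2)
d = 3.981 / 6.964
d ≈ 0.57

By Cohen's convention (0.2 small / 0.5 medium / 0.8 large): medium effect.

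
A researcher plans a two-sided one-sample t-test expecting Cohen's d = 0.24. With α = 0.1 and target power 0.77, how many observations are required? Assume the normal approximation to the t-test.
n = 99

Sample size formula (one-sample t-test, normal approximation):
n = ((z_{α/2} + z_β) / d)²

z_{α/2} = 1.645 (for α = 0.1, two-sided)
z_β = 0.739 (for power = 0.77)
d = 0.24

n = ((1.645 + 0.739) / 0.24)²
n = (9.933)²
n ≈ 98.66
Round up to the next whole number: n = 99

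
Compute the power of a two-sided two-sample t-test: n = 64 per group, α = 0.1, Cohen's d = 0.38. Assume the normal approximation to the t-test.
Power ≈ 0.69

Power calculation (two-sample t-test, normal approximation):
z_β = d · √(n/2) - z_{α/2}
z_β = 0.38 · √(64/2) - 1.645
z_β = 0.38 · 5.657 - 1.645
z_β = 0.505

Power = Φ(z_β) = Φ(0.505) ≈ 0.693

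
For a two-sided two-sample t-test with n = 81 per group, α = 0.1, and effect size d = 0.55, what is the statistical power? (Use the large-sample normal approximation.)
Power ≈ 0.97

Power calculation (two-sample t-test, normal approximation):
z_β = d · √(n/2) - z_{α/2}
z_β = 0.55 · √(81/2) - 1.645
z_β = 0.55 · 6.364 - 1.645
z_β = 1.855

Power = Φ(z_β) = Φ(1.855) ≈ 0.968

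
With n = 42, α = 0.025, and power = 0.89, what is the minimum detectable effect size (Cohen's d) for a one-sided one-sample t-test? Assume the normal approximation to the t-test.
d ≈ 0.49

Minimum detectable effect (one-sample t-test, normal approximation):
d = (z_α + z_β) / √n
d = (1.960 + 1.227) / √42
d = 3.186 / 6.481
d ≈ 0.49

By Cohen's convention (0.2 small / 0.5 medium / 0.8 large): small effect.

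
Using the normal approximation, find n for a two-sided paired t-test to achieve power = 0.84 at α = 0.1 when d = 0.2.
n = 175 pairs

Sample size formula (paired t-test, normal approximation):
n = ((z_{α/2} + z_β) / d)²

z_{α/2} = 1.645 (for α = 0.1, two-sided)
z_β = 0.994 (for power = 0.84)
d = 0.2

n = ((1.645 + 0.994) / 0.2)²
n = (13.195)²
n ≈ 174.11
Round up to the next whole number: n = 175 pairs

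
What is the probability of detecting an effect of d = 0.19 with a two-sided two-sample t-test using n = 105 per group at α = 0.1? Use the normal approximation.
Power ≈ 0.39

Power calculation (two-sample t-test, normal approximation):
z_β = d · √(n/2) - z_{α/2}
z_β = 0.19 · √(105/2) - 1.645
z_β = 0.19 · 7.246 - 1.645
z_β = -0.268

Power = Φ(z_β) = Φ(-0.268) ≈ 0.394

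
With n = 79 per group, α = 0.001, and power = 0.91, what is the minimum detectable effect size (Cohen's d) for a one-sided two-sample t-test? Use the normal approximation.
d ≈ 0.71

Minimum detectable effect (two-sample t-test, normal approximation):
d = (z_α + z_β) / √(n/2)
d = (3.090 + 1.341) / √(79/2)
d = 4.431 / 6.285
d ≈ 0.71

By Cohen's convention (0.2 small / 0.5 medium / 0.8 large): medium effect.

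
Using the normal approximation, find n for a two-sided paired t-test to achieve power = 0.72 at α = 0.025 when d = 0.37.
n = 59 pairs

Sample size formula (paired t-test, normal approximation):
n = ((z_{α/2} + z_β) / d)²

z_{α/2} = 2.241 (for α = 0.025, two-sided)
z_β = 0.583 (for power = 0.72)
d = 0.37

n = ((2.241 + 0.583) / 0.37)²
n = (7.632)²
n ≈ 58.25
Round up to the next whole number: n = 59 pairs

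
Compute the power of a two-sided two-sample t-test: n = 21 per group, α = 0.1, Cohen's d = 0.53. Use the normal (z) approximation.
Power ≈ 0.53

Power calculation (two-sample t-test, normal approximation):
z_β = d · √(n/2) - z_{α/2}
z_β = 0.53 · √(21/2) - 1.645
z_β = 0.53 · 3.240 - 1.645
z_β = 0.073

Power = Φ(z_β) = Φ(0.073) ≈ 0.529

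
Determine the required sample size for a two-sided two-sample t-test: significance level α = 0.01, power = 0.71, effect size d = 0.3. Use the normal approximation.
n = 218 per group

Sample size formula (two-sample t-test, normal approximation):
n = 2 · ((z_{α/2} + z_β) / d)²

z_{α/2} = 2.576 (for α = 0.01, two-sided)
z_β = 0.553 (for power = 0.71)
d = 0.3

n = 2 · ((2.576 + 0.553) / 0.3)²
n = 2 · (10.430)²
n ≈ 217.57
Round up to the next whole number: n = 218 per group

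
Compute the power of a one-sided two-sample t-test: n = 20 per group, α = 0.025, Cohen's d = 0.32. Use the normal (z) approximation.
Power ≈ 0.17

Power calculation (two-sample t-test, normal approximation):
z_β = d · √(n/2) - z_α
z_β = 0.32 · √(20/2) - 1.960
z_β = 0.32 · 3.162 - 1.960
z_β = -0.948

Power = Φ(z_β) = Φ(-0.948) ≈ 0.172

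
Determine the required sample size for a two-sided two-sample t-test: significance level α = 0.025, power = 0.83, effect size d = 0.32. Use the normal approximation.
n = 200 per group

Sample size formula (two-sample t-test, normal approximation):
n = 2 · ((z_{α/2} + z_β) / d)²

z_{α/2} = 2.241 (for α = 0.025, two-sided)
z_β = 0.954 (for power = 0.83)
d = 0.32

n = 2 · ((2.241 + 0.954) / 0.32)²
n = 2 · (9.984)²
n ≈ 199.36
Round up to the next whole number: n = 200 per group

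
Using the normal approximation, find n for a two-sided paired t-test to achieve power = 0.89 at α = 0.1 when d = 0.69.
n = 18 pairs

Sample size formula (paired t-test, normal approximation):
n = ((z_{α/2} + z_β) / d)²

z_{α/2} = 1.645 (for α = 0.1, two-sided)
z_β = 1.227 (for power = 0.89)
d = 0.69

n = ((1.645 + 1.227) / 0.69)²
n = (4.162)²
n ≈ 17.32
Round up to the next whole number: n = 18 pairs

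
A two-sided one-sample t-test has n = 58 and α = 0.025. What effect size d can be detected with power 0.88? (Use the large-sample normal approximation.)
d ≈ 0.45

Minimum detectable effect (one-sample t-test, normal approximation):
d = (z_{α/2} + z_β) / √n
d = (2.241 + 1.175) / √58
d = 3.416 / 7.616
d ≈ 0.45

By Cohen's convention (0.2 small / 0.5 medium / 0.8 large): small effect.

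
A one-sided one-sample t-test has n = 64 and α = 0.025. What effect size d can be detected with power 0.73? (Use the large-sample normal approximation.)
d ≈ 0.32

Minimum detectable effect (one-sample t-test, normal approximation):
d = (z_α + z_β) / √n
d = (1.960 + 0.613) / √64
d = 2.573 / 8.000
d ≈ 0.32

By Cohen's convention (0.2 small / 0.5 medium / 0.8 large): small effect.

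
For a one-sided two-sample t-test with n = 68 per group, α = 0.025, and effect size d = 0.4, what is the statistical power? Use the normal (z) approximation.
Power ≈ 0.65

Power calculation (two-sample t-test, normal approximation):
z_β = d · √(n/2) - z_α
z_β = 0.4 · √(68/2) - 1.960
z_β = 0.4 · 5.831 - 1.960
z_β = 0.372

Power = Φ(z_β) = Φ(0.372) ≈ 0.645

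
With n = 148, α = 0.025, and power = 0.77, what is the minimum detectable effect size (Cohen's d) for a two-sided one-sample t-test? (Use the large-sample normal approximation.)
d ≈ 0.24

Minimum detectable effect (one-sample t-test, normal approximation):
d = (z_{α/2} + z_β) / √n
d = (2.241 + 0.739) / √148
d = 2.980 / 12.166
d ≈ 0.24

By Cohen's convention (0.2 small / 0.5 medium / 0.8 large): small effect.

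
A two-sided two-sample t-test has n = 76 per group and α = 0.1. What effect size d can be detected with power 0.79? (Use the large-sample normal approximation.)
d ≈ 0.40

Minimum detectable effect (two-sample t-test, normal approximation):
d = (z_{α/2} + z_β) / √(n/2)
d = (1.645 + 0.806) / √(76/2)
d = 2.451 / 6.164
d ≈ 0.40

By Cohen's convention (0.2 small / 0.5 medium / 0.8 large): small effect.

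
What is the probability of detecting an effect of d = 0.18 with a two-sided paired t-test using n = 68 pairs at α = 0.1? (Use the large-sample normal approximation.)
Power ≈ 0.44

Power calculation (paired t-test, normal approximation):
z_β = d · √n - z_{α/2}
z_β = 0.18 · √68 - 1.645
z_β = 0.18 · 8.246 - 1.645
z_β = -0.161

Power = Φ(z_β) = Φ(-0.161) ≈ 0.436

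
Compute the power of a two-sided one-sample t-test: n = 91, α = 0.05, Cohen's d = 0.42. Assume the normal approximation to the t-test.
Power ≈ 0.98

Power calculation (one-sample t-test, normal approximation):
z_β = d · √n - z_{α/2}
z_β = 0.42 · √91 - 1.960
z_β = 0.42 · 9.539 - 1.960
z_β = 2.047

Power = Φ(z_β) = Φ(2.047) ≈ 0.980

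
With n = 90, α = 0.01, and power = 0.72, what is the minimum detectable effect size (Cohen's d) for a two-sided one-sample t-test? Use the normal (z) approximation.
d ≈ 0.33

Minimum detectable effect (one-sample t-test, normal approximation):
d = (z_{α/2} + z_β) / √n
d = (2.576 + 0.583) / √90
d = 3.159 / 9.487
d ≈ 0.33

By Cohen's convention (0.2 small / 0.5 medium / 0.8 large): small effect.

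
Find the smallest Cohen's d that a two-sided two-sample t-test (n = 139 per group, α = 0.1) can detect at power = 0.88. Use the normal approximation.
d ≈ 0.34

Minimum detectable effect (two-sample t-test, normal approximation):
d = (z_{α/2} + z_β) / √(n/2)
d = (1.645 + 1.175) / √(139/2)
d = 2.820 / 8.337
d ≈ 0.34

By Cohen's convention (0.2 small / 0.5 medium / 0.8 large): small effect.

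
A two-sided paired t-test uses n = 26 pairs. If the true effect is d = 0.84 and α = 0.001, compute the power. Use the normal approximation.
Power ≈ 0.84

Power calculation (paired t-test, normal approximation):
z_β = d · √n - z_{α/2}
z_β = 0.84 · √26 - 3.291
z_β = 0.84 · 5.099 - 3.291
z_β = 0.993

Power = Φ(z_β) = Φ(0.993) ≈ 0.840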